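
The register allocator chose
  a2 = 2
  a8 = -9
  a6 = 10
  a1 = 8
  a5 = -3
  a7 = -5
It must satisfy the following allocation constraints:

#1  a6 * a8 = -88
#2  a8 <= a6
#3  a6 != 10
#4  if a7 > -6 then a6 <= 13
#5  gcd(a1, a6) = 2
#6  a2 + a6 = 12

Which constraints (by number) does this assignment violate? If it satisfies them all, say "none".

Constraints 1 and 3 are violated.

#1 a6 * a8 = 10 * (-9) = -90, not -88  no
#2 a8 = -9, a6 = 10; -9 ≤ 10  yes
#3 a6 = 10, but 10 is required to differ  no
#4 a7 = -5 > -6, so we need a6 ≤ 13; a6 = 10 ≤ 13  yes
#5 gcd(8, 10) = 2  yes
#6 a2 + a6 = 2 + 10 = 12  yes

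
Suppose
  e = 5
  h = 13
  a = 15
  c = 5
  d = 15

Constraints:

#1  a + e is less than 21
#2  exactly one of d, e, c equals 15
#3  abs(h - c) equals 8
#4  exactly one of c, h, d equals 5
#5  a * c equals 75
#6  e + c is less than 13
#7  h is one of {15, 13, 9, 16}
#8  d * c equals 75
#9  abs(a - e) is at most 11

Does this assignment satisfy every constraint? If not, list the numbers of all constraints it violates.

No violations.

#1 a + e = 15 + 5 = 20; 20 < 21  ✓
#2 d=15, e=5, c=5; 1 of them equals 15  ✓
#3 abs(13 - 5) = 8  ✓
#4 c=5, h=13, d=15; 1 of them equals 5  ✓
#5 a * c = 15 * 5 = 75  ✓
#6 e + c = 5 + 5 = 10; 10 < 13  ✓
#7 h = 13 is in {15, 13, 9, 16}  ✓
#8 d * c = 15 * 5 = 75  ✓
#9 abs(15 - 5) = 10; 10 ≤ 11  ✓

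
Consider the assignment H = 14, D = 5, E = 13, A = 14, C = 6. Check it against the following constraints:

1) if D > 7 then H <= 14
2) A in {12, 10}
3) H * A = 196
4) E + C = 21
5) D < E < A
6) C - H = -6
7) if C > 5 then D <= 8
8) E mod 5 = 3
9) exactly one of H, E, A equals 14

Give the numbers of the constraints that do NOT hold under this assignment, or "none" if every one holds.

Constraints 2, 4, 6, and 9 do not hold.

1) D = 5, not > 7; antecedent false, conditional vacuously true  holds
2) A = 14 is not in {12, 10}  fails
3) H * A = 14 * 14 = 196  holds
4) E + C = 13 + 6 = 19, not 21  fails
5) values 5 < 13 < 14  holds
6) C - H = 6 - 14 = -8, not -6  fails
7) C = 6 > 5, so we need D ≤ 8; D = 5 ≤ 8  holds
8) 13 mod 5 = 3  holds
9) H=14, E=13, A=14; 2 of them equal 14, not exactly one  fails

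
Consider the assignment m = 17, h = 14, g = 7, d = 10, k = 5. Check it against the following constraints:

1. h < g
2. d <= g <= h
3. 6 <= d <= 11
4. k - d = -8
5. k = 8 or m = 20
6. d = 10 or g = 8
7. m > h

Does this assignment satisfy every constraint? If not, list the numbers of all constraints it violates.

Constraints 1, 2, 4, and 5 are violated.

1. h = 14, g = 7; 14 ≥ 7 (want <) — does not hold.
2. values 10, 7, 14; d = 10 is not <= g = 7 — does not hold.
3. d = 10 lies in [6, 11] — holds.
4. k - d = 5 - 10 = -5, not -8 — does not hold.
5. k = 5 ≠ 8 and m = 17 ≠ 20; both disjuncts false — does not hold.
6. d = 10 = 10 (first disjunct) — holds.
7. m = 17, h = 14; 17 > 14 — holds.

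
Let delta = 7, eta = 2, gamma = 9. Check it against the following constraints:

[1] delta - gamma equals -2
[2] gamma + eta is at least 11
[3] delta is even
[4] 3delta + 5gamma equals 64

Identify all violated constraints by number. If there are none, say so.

No — constraints 3 and 4 are not satisfied.

[1] delta - gamma = 7 - 9 = -2  ✔
[2] gamma + eta = 9 + 2 = 11; 11 ≥ 11  ✔
[3] delta = 7 is odd  ✘
[4] 3delta + 5gamma = 3(7) + 5(9) = 66, not 64  ✘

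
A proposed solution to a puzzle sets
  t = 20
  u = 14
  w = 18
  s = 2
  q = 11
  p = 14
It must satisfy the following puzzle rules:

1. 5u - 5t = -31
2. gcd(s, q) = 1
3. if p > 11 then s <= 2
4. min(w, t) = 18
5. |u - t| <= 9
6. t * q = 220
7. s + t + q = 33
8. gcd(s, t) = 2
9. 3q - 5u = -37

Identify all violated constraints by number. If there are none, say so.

The assignment fails constraint 1.

1. 5u - 5t = 5(14) - 5(20) = -30, not -31 — violated.
2. gcd(2, 11) = 1 — satisfied.
3. p = 14 > 11, so we need s ≤ 2; s = 2 ≤ 2 — satisfied.
4. min(18, 20) = 18 — satisfied.
5. |14 - 20| = 6; 6 ≤ 9 — satisfied.
6. t * q = 20 * 11 = 220 — satisfied.
7. s + t + q = 2 + 20 + 11 = 33 — satisfied.
8. gcd(2, 20) = 2 — satisfied.
9. 3q - 5u = 3(11) - 5(14) = -37 — satisfied.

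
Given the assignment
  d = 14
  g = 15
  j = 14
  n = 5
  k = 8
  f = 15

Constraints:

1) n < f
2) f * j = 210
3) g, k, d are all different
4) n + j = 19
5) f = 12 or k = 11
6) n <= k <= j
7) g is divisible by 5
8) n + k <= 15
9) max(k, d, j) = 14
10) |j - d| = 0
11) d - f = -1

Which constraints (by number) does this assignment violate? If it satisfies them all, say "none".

The assignment fails constraint 5.

1) n = 5, f = 15; 5 < 15 — holds.
2) f * j = 15 * 14 = 210 — holds.
3) values 15, 8, 14 are pairwise distinct — holds.
4) n + j = 5 + 14 = 19 — holds.
5) f = 15 ≠ 12 and k = 8 ≠ 11; both disjuncts false — does not hold.
6) values 5 <= 8 <= 14 — holds.
7) 15 / 5 = 3, so 5 divides 15 — holds.
8) n + k = 5 + 8 = 13; 13 ≤ 15 — holds.
9) max(8, 14, 14) = 14 — holds.
10) |14 - 14| = 0 — holds.
11) d - f = 14 - 15 = -1 — holds.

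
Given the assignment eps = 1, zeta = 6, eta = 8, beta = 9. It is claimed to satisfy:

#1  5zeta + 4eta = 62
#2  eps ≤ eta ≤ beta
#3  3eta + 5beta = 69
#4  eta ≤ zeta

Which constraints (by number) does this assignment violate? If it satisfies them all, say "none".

#1 5zeta + 4eta = 5(6) + 4(8) = 62 — satisfied.
#2 values 1 ≤ 8 ≤ 9 — satisfied.
#3 3eta + 5beta = 3(8) + 5(9) = 69 — satisfied.
#4 eta = 8, zeta = 6; 8 > 6 (want ≤) — violated.

The assignment fails constraint 4.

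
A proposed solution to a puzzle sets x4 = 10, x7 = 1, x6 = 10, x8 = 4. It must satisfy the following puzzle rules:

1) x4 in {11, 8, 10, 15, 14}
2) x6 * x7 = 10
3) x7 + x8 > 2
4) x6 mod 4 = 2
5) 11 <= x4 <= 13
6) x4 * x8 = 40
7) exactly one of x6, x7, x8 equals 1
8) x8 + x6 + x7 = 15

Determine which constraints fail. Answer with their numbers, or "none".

1) x4 = 10 is in {11, 8, 10, 15, 14}  holds
2) x6 * x7 = 10 * 1 = 10  holds
3) x7 + x8 = 1 + 4 = 5; 5 > 2  holds
4) 10 mod 4 = 2  holds
5) x4 = 10 is outside [11, 13]  fails
6) x4 * x8 = 10 * 4 = 40  holds
7) x6=10, x7=1, x8=4; 1 of them equals 1  holds
8) x8 + x6 + x7 = 4 + 10 + 1 = 15  holds

No — constraint 5 is not satisfied.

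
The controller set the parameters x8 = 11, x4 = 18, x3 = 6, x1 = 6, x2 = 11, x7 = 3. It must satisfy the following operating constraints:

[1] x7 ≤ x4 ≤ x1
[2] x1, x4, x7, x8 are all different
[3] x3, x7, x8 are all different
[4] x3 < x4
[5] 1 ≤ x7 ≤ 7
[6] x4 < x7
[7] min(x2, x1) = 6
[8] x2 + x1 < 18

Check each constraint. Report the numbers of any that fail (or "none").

[1] values 3, 18, 6; x4 = 18 is not ≤ x1 = 6  fails
[2] values 6, 18, 3, 11 are pairwise distinct  holds
[3] values 6, 3, 11 are pairwise distinct  holds
[4] x3 = 6, x4 = 18; 6 < 18  holds
[5] x7 = 3 lies in [1, 7]  holds
[6] x4 = 18, x7 = 3; 18 ≥ 3 (want <)  fails
[7] min(11, 6) = 6  holds
[8] x2 + x1 = 11 + 6 = 17; 17 < 18  holds

Constraints 1 and 6 do not hold.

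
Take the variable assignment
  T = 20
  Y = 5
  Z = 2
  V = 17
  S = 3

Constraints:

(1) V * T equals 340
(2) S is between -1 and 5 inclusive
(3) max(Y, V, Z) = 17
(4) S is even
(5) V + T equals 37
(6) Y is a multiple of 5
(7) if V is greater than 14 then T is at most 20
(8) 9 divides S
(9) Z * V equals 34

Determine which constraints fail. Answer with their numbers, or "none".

No — constraints 4 and 8 are not satisfied.

(1) V * T = 17 * 20 = 340  holds
(2) S = 3 lies in [-1, 5]  holds
(3) max(5, 17, 2) = 17  holds
(4) S = 3 is odd  fails
(5) V + T = 17 + 20 = 37  holds
(6) 5 / 5 = 1, so 5 divides 5  holds
(7) V = 17 > 14, so we need T ≤ 20; T = 20 ≤ 20  holds
(8) 3 = 9*0 + 3, so 9 does not divide 3  fails
(9) Z * V = 2 * 17 = 34  holds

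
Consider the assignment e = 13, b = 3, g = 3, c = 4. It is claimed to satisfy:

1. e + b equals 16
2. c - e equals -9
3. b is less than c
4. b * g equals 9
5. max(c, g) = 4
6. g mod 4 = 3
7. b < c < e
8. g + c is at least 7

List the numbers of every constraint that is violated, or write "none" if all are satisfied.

1. e + b = 13 + 3 = 16 — holds.
2. c - e = 4 - 13 = -9 — holds.
3. b = 3, c = 4; 3 < 4 — holds.
4. b * g = 3 * 3 = 9 — holds.
5. max(4, 3) = 4 — holds.
6. 3 mod 4 = 3 — holds.
7. values 3 < 4 < 13 — holds.
8. g + c = 3 + 4 = 7; 7 ≥ 7 — holds.

None — every constraint holds.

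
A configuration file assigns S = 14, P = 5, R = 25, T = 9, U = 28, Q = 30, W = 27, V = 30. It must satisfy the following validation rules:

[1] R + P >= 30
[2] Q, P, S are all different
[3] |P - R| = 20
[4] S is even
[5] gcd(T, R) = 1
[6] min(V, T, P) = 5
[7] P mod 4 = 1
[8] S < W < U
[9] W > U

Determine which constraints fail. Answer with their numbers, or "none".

Constraint 9 does not hold.

[1] R + P = 25 + 5 = 30; 30 ≥ 30  yes
[2] values 30, 5, 14 are pairwise distinct  yes
[3] |5 - 25| = 20  yes
[4] S = 14 is even  yes
[5] gcd(9, 25) = 1  yes
[6] min(30, 9, 5) = 5  yes
[7] 5 mod 4 = 1  yes
[8] values 14 < 27 < 28  yes
[9] W = 27, U = 28; 27 ≤ 28 (want >)  no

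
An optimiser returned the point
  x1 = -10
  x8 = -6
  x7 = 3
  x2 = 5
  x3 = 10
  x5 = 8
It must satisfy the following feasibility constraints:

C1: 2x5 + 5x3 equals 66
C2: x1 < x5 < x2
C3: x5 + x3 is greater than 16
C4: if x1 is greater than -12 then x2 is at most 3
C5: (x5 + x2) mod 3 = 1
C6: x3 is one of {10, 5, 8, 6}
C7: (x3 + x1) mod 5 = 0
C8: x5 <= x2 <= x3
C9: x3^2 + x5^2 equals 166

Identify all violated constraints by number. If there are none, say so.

Constraints 2, 4, 8, and 9 are violated.

C1: 2x5 + 5x3 = 2(8) + 5(10) = 66 — satisfied.
C2: values -10, 8, 5; x5 = 8 is not < x2 = 5 — violated.
C3: x5 + x3 = 8 + 10 = 18; 18 > 16 — satisfied.
C4: x1 = -10 > -12, so we need x2 ≤ 3; but x2 = 5 > 3 — violated.
C5: x5 + x2 = 13; 13 mod 3 = 1 — satisfied.
C6: x3 = 10 is in {10, 5, 8, 6} — satisfied.
C7: x3 + x1 = 0; 0 mod 5 = 0 — satisfied.
C8: values 8, 5, 10; x5 = 8 is not <= x2 = 5 — violated.
C9: x3^2 + x5^2 = 10^2 + 8^2 = 100 + 64 = 164, not 166 — violated.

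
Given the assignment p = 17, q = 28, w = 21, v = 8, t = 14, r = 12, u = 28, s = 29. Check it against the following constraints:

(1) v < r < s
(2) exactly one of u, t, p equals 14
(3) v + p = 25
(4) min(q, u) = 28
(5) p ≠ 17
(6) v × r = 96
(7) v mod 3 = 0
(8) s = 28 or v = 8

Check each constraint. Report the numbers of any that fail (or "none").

(1) values 8 < 12 < 29  ✔
(2) u=28, t=14, p=17; 1 of them equals 14  ✔
(3) v + p = 8 + 17 = 25  ✔
(4) min(28, 28) = 28  ✔
(5) p = 17, but 17 is required to differ  ✘
(6) v × r = 8 × 12 = 96  ✔
(7) 8 mod 3 = 2, not 0  ✘
(8) s = 29 ≠ 28, but v = 8 = 8 (second disjunct)  ✔

Constraints 5, 7 are violated.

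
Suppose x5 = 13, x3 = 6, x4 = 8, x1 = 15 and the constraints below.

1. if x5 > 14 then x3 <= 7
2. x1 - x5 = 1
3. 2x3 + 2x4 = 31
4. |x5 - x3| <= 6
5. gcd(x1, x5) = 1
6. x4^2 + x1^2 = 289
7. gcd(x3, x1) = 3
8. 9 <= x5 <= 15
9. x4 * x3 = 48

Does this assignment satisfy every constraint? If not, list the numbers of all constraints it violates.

1. x5 = 13, not > 14; antecedent false, conditional vacuously true  ✔
2. x1 - x5 = 15 - 13 = 2, not 1  ✘
3. 2x3 + 2x4 = 2(6) + 2(8) = 28, not 31  ✘
4. |13 - 6| = 7; 7 > 6, exceeds bound 6  ✘
5. gcd(15, 13) = 1  ✔
6. x4^2 + x1^2 = 8^2 + 15^2 = 64 + 225 = 289  ✔
7. gcd(6, 15) = 3  ✔
8. x5 = 13 lies in [9, 15]  ✔
9. x4 * x3 = 8 * 6 = 48  ✔

Constraints 2, 3, and 4 are violated.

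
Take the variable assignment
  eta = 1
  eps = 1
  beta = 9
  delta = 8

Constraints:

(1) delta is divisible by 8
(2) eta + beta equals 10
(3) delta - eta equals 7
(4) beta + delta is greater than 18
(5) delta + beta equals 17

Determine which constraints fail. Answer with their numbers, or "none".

(1) 8 / 8 = 1, so 8 divides 8 — OK.
(2) eta + beta = 1 + 9 = 10 — OK.
(3) delta - eta = 8 - 1 = 7 — OK.
(4) beta + delta = 9 + 8 = 17; 17 ≤ 18, bound 18 not met — violated.
(5) delta + beta = 8 + 9 = 17 — OK.

Constraint 4 is violated.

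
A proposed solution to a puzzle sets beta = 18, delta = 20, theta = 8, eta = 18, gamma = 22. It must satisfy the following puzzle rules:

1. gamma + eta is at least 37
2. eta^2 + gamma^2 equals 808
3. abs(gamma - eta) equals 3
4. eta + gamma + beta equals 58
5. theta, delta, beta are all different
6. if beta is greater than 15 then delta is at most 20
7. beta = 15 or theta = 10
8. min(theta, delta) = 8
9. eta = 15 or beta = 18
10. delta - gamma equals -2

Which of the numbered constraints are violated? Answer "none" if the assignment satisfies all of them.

Constraints 3 and 7 are violated.

1. gamma + eta = 22 + 18 = 40; 40 ≥ 37 — holds.
2. eta^2 + gamma^2 = 18^2 + 22^2 = 324 + 484 = 808 — holds.
3. abs(22 - 18) = 4, not 3 — does not hold.
4. eta + gamma + beta = 18 + 22 + 18 = 58 — holds.
5. values 8, 20, 18 are pairwise distinct — holds.
6. beta = 18 > 15, so we need delta ≤ 20; delta = 20 ≤ 20 — holds.
7. beta = 18 ≠ 15 and theta = 8 ≠ 10; both disjuncts false — does not hold.
8. min(8, 20) = 8 — holds.
9. eta = 18 ≠ 15, but beta = 18 = 18 (second disjunct) — holds.
10. delta - gamma = 20 - 22 = -2 — holds.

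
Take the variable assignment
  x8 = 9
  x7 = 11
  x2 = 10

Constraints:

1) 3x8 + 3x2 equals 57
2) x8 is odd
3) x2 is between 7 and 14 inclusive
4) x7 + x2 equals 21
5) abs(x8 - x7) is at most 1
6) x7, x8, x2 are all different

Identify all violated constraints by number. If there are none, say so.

Violated: 5.

1) 3x8 + 3x2 = 3(9) + 3(10) = 57  yes
2) x8 = 9 is odd  yes
3) x2 = 10 lies in [7, 14]  yes
4) x7 + x2 = 11 + 10 = 21  yes
5) abs(9 - 11) = 2; 2 > 1, exceeds bound 1  no
6) values 11, 9, 10 are pairwise distinct  yes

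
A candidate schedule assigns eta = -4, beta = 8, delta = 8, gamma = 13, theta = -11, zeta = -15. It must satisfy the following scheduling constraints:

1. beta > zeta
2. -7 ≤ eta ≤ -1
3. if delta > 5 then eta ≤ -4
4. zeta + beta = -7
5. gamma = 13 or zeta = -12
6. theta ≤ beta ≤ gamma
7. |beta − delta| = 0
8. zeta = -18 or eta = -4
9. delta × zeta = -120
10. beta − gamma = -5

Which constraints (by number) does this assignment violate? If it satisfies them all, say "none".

The assignment satisfies every constraint.

1. beta = 8, zeta = -15; 8 > -15  OK
2. eta = -4 lies in [-7, -1]  OK
3. delta = 8 > 5, so we need eta ≤ -4; eta = -4 ≤ -4  OK
4. zeta + beta = -15 + 8 = -7  OK
5. gamma = 13 = 13 (first disjunct)  OK
6. values -11 ≤ 8 ≤ 13  OK
7. |8 − 8| = 0  OK
8. zeta = -15 ≠ -18, but eta = -4 = -4 (second disjunct)  OK
9. delta × zeta = 8 × (-15) = -120  OK
10. beta − gamma = 8 − 13 = -5  OK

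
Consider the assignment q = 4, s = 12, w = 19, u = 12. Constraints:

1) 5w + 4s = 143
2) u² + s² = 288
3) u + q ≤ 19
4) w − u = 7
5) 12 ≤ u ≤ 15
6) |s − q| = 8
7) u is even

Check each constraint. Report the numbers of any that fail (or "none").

1) 5w + 4s = 5(19) + 4(12) = 143  OK
2) u² + s² = 12² + 12² = 144 + 144 = 288  OK
3) u + q = 12 + 4 = 16; 16 ≤ 19  OK
4) w − u = 19 − 12 = 7  OK
5) u = 12 lies in [12, 15]  OK
6) |12 − 4| = 8  OK
7) u = 12 is even  OK

The assignment satisfies every constraint.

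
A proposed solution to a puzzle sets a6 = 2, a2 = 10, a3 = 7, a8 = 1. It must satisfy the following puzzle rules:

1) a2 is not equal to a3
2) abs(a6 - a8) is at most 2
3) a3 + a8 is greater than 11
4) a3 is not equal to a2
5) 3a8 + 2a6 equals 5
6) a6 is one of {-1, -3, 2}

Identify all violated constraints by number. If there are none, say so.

1) a2 = 10, a3 = 7; distinct  OK
2) abs(2 - 1) = 1; 1 ≤ 2  OK
3) a3 + a8 = 7 + 1 = 8; 8 ≤ 11, bound 11 not met  FAIL
4) a3 = 7, a2 = 10; distinct  OK
5) 3a8 + 2a6 = 3(1) + 2(2) = 7, not 5  FAIL
6) a6 = 2 is in {-1, -3, 2}  OK

The assignment fails constraints 3 and 5.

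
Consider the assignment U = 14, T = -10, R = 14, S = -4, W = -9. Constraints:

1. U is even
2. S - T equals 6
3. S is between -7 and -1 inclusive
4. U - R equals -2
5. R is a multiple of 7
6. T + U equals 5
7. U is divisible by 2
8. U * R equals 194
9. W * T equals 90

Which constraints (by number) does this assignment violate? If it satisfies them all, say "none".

1. U = 14 is even — satisfied.
2. S - T = -4 - (-10) = 6 — satisfied.
3. S = -4 lies in [-7, -1] — satisfied.
4. U - R = 14 - 14 = 0, not -2 — violated.
5. 14 / 7 = 2, so 7 divides 14 — satisfied.
6. T + U = -10 + 14 = 4, not 5 — violated.
7. 14 / 2 = 7, so 2 divides 14 — satisfied.
8. U * R = 14 * 14 = 196, not 194 — violated.
9. W * T = -9 * (-10) = 90 — satisfied.

Constraints 4, 6, and 8 are violated.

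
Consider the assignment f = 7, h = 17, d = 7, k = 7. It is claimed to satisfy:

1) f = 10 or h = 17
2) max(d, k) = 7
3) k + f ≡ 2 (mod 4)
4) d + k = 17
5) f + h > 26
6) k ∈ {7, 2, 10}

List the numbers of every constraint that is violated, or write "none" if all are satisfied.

Violated: 4 and 5.

1) f = 7 ≠ 10, but h = 17 = 17 (second disjunct)  ✓
2) max(7, 7) = 7  ✓
3) k + f = 14; 14 mod 4 = 2  ✓
4) d + k = 7 + 7 = 14, not 17  ✗
5) f + h = 7 + 17 = 24; 24 ≤ 26, bound 26 not met  ✗
6) k = 7 is in {7, 2, 10}  ✓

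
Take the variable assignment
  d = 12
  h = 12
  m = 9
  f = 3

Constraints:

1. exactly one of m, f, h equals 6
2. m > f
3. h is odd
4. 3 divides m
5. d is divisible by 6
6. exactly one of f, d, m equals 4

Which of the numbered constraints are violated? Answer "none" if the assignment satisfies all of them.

1. m=9, f=3, h=12; 0 of them equal 6, not exactly one  ✗
2. m = 9, f = 3; 9 > 3  ✓
3. h = 12 is even  ✗
4. 9 / 3 = 3, so 3 divides 9  ✓
5. 12 / 6 = 2, so 6 divides 12  ✓
6. f=3, d=12, m=9; 0 of them equal 4, not exactly one  ✗

No — constraints 1, 3, and 6 are not satisfied.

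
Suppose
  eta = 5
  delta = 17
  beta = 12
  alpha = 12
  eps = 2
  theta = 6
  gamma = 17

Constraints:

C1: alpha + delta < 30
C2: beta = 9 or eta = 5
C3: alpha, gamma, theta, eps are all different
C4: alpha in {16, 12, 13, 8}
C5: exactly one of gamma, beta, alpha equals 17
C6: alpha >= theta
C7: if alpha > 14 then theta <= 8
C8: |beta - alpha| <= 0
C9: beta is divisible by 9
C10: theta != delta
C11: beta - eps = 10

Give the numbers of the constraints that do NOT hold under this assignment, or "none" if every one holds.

The assignment fails constraint 9.

C1: alpha + delta = 12 + 17 = 29; 29 < 30 — holds.
C2: beta = 12 ≠ 9, but eta = 5 = 5 (second disjunct) — holds.
C3: values 12, 17, 6, 2 are pairwise distinct — holds.
C4: alpha = 12 is in {16, 12, 13, 8} — holds.
C5: gamma=17, beta=12, alpha=12; 1 of them equals 17 — holds.
C6: alpha = 12, theta = 6; 12 ≥ 6 — holds.
C7: alpha = 12, not > 14; antecedent false, conditional vacuously true — holds.
C8: |12 - 12| = 0; 0 ≤ 0 — holds.
C9: 12 = 9*1 + 3, so 9 does not divide 12 — does not hold.
C10: theta = 6, delta = 17; distinct — holds.
C11: beta - eps = 12 - 2 = 10 — holds.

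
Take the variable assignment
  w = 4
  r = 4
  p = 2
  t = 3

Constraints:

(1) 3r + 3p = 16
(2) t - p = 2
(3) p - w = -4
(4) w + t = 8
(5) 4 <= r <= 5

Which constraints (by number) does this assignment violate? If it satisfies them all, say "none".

Constraints 1, 2, 3, and 4 do not hold.

(1) 3r + 3p = 3(4) + 3(2) = 18, not 16 — fails.
(2) t - p = 3 - 2 = 1, not 2 — fails.
(3) p - w = 2 - 4 = -2, not -4 — fails.
(4) w + t = 4 + 3 = 7, not 8 — fails.
(5) r = 4 lies in [4, 5] — holds.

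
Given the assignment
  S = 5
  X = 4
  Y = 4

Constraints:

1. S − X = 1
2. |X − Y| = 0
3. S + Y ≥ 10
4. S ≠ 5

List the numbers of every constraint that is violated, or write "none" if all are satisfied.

The assignment fails constraints 3 and 4.

1. S − X = 5 − 4 = 1 — holds.
2. |4 − 4| = 0 — holds.
3. S + Y = 5 + 4 = 9; 9 < 10, bound 10 not met — does not hold.
4. S = 5, but 5 is required to differ — does not hold.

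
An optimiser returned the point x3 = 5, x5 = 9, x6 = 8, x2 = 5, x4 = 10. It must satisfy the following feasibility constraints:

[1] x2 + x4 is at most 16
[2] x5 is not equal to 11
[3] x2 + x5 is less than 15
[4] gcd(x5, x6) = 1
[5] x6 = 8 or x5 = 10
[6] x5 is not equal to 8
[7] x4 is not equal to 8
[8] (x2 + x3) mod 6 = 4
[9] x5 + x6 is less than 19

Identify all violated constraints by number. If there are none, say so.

All constraints are satisfied.

[1] x2 + x4 = 5 + 10 = 15; 15 ≤ 16 — satisfied.
[2] x5 = 9, and 9 ≠ 11 — satisfied.
[3] x2 + x5 = 5 + 9 = 14; 14 < 15 — satisfied.
[4] gcd(9, 8) = 1 — satisfied.
[5] x6 = 8 = 8 (first disjunct) — satisfied.
[6] x5 = 9, and 9 ≠ 8 — satisfied.
[7] x4 = 10, and 10 ≠ 8 — satisfied.
[8] x2 + x3 = 10; 10 mod 6 = 4 — satisfied.
[9] x5 + x6 = 9 + 8 = 17; 17 < 19 — satisfied.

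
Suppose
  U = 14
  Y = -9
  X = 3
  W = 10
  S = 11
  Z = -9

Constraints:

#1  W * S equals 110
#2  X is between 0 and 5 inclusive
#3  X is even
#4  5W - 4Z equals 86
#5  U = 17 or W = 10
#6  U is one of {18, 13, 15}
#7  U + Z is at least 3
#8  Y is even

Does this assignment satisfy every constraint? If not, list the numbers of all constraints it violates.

Violated: 3, 6, and 8.

#1 W * S = 10 * 11 = 110 — satisfied.
#2 X = 3 lies in [0, 5] — satisfied.
#3 X = 3 is odd — violated.
#4 5W - 4Z = 5(10) - 4(-9) = 86 — satisfied.
#5 U = 14 ≠ 17, but W = 10 = 10 (second disjunct) — satisfied.
#6 U = 14 is not in {18, 13, 15} — violated.
#7 U + Z = 14 + (-9) = 5; 5 ≥ 3 — satisfied.
#8 Y = -9 is odd — violated.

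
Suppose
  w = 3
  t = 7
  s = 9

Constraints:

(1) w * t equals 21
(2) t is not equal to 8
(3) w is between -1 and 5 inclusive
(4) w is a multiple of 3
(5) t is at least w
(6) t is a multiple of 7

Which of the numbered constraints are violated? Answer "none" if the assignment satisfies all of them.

Yes — all constraints hold.

(1) w * t = 3 * 7 = 21  yes
(2) t = 7, and 7 ≠ 8  yes
(3) w = 3 lies in [-1, 5]  yes
(4) 3 / 3 = 1, so 3 divides 3  yes
(5) t = 7, w = 3; 7 ≥ 3  yes
(6) 7 / 7 = 1, so 7 divides 7  yes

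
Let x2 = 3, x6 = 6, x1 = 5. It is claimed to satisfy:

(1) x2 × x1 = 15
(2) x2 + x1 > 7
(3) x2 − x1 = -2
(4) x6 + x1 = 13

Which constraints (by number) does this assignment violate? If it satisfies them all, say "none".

(1) x2 × x1 = 3 × 5 = 15  ✓
(2) x2 + x1 = 3 + 5 = 8; 8 > 7  ✓
(3) x2 − x1 = 3 − 5 = -2  ✓
(4) x6 + x1 = 6 + 5 = 11, not 13  ✗

Constraint 4 is violated.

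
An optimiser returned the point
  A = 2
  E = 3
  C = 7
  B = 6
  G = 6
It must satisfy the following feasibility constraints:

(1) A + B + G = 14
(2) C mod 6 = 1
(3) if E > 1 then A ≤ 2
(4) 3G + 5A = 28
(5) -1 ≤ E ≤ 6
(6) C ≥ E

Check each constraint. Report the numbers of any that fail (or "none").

(1) A + B + G = 2 + 6 + 6 = 14  ✓
(2) 7 mod 6 = 1  ✓
(3) E = 3 > 1, so we need A ≤ 2; A = 2 ≤ 2  ✓
(4) 3G + 5A = 3(6) + 5(2) = 28  ✓
(5) E = 3 lies in [-1, 6]  ✓
(6) C = 7, E = 3; 7 ≥ 3  ✓

No violations.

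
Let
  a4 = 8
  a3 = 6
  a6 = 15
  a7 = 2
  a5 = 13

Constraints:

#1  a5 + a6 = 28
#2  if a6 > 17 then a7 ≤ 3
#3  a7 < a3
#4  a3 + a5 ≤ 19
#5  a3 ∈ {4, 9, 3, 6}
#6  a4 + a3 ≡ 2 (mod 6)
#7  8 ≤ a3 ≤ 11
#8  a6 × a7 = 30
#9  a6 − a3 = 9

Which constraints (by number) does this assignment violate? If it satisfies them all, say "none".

#1 a5 + a6 = 13 + 15 = 28  yes
#2 a6 = 15, not > 17; antecedent false, conditional vacuously true  yes
#3 a7 = 2, a3 = 6; 2 < 6  yes
#4 a3 + a5 = 6 + 13 = 19; 19 ≤ 19  yes
#5 a3 = 6 is in {4, 9, 3, 6}  yes
#6 a4 + a3 = 14; 14 mod 6 = 2  yes
#7 a3 = 6 is outside [8, 11]  no
#8 a6 × a7 = 15 × 2 = 30  yes
#9 a6 − a3 = 15 − 6 = 9  yes

Violated: 7.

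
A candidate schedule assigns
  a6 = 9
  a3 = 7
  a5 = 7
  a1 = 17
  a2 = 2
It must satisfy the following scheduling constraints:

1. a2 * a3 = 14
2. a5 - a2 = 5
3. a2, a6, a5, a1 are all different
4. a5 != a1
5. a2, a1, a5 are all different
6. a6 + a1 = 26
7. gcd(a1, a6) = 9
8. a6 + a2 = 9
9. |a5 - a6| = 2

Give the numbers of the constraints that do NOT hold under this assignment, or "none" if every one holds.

Violated: 7 and 8.

1. a2 * a3 = 2 * 7 = 14 — satisfied.
2. a5 - a2 = 7 - 2 = 5 — satisfied.
3. values 2, 9, 7, 17 are pairwise distinct — satisfied.
4. a5 = 7, a1 = 17; distinct — satisfied.
5. values 2, 17, 7 are pairwise distinct — satisfied.
6. a6 + a1 = 9 + 17 = 26 — satisfied.
7. gcd(17, 9) = 1, not 9 — violated.
8. a6 + a2 = 9 + 2 = 11, not 9 — violated.
9. |7 - 9| = 2 — satisfied.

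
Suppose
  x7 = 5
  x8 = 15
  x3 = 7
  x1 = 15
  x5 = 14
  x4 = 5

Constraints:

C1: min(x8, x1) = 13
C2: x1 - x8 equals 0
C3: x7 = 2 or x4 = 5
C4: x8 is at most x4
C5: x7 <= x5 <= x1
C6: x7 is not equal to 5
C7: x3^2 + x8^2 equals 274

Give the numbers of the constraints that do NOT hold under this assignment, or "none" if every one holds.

C1: min(15, 15) = 15, not 13 — violated.
C2: x1 - x8 = 15 - 15 = 0 — OK.
C3: x7 = 5 ≠ 2, but x4 = 5 = 5 (second disjunct) — OK.
C4: x8 = 15, x4 = 5; 15 > 5 (want ≤) — violated.
C5: values 5 <= 14 <= 15 — OK.
C6: x7 = 5, but 5 is required to differ — violated.
C7: x3^2 + x8^2 = 7^2 + 15^2 = 49 + 225 = 274 — OK.

Constraints 1, 4, and 6 are violated.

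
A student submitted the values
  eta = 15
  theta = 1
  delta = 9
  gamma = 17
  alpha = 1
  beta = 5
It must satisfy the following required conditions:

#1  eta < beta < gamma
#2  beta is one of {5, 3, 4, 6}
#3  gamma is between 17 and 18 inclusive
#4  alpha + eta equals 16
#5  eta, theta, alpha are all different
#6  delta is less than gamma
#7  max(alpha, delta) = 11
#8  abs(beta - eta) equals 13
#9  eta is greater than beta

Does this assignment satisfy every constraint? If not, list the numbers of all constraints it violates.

#1 values 15, 5, 17; eta = 15 is not < beta = 5  fails
#2 beta = 5 is in {5, 3, 4, 6}  holds
#3 gamma = 17 lies in [17, 18]  holds
#4 alpha + eta = 1 + 15 = 16  holds
#5 theta = alpha = 1, not all different  fails
#6 delta = 9, gamma = 17; 9 < 17  holds
#7 max(1, 9) = 9, not 11  fails
#8 abs(5 - 15) = 10, not 13  fails
#9 eta = 15, beta = 5; 15 > 5  holds

Constraints 1, 5, 7, and 8 are violated.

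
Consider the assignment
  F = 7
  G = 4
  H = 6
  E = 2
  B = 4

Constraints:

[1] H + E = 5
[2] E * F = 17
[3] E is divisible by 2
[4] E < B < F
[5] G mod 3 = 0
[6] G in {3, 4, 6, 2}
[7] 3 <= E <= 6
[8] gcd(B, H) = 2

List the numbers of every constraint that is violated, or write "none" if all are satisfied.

[1] H + E = 6 + 2 = 8, not 5 — violated.
[2] E * F = 2 * 7 = 14, not 17 — violated.
[3] 2 / 2 = 1, so 2 divides 2 — OK.
[4] values 2 < 4 < 7 — OK.
[5] 4 mod 3 = 1, not 0 — violated.
[6] G = 4 is in {3, 4, 6, 2} — OK.
[7] E = 2 is outside [3, 6] — violated.
[8] gcd(4, 6) = 2 — OK.

Violated: 1, 2, 5, and 7.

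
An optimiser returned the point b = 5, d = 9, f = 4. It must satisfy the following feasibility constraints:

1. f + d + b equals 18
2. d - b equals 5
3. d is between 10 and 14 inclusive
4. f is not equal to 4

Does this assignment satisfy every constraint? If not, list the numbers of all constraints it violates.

1. f + d + b = 4 + 9 + 5 = 18  true
2. d - b = 9 - 5 = 4, not 5  false
3. d = 9 is outside [10, 14]  false
4. f = 4, but 4 is required to differ  false

Constraints 2, 3, and 4 do not hold.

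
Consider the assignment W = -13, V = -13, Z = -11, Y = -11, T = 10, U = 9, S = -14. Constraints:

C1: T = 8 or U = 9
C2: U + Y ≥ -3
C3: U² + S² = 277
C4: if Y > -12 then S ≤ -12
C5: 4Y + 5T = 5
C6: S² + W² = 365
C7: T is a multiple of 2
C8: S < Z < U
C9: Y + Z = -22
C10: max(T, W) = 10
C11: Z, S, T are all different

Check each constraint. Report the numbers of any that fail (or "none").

Constraint 5 is violated.

C1: T = 10 ≠ 8, but U = 9 = 9 (second disjunct)  OK
C2: U + Y = 9 + (-11) = -2; -2 ≥ -3  OK
C3: U² + S² = 9² + (-14)² = 81 + 196 = 277  OK
C4: Y = -11 > -12, so we need S ≤ -12; S = -14 ≤ -12  OK
C5: 4Y + 5T = 4(-11) + 5(10) = 6, not 5  FAIL
C6: S² + W² = (-14)² + (-13)² = 196 + 169 = 365  OK
C7: 10 / 2 = 5, so 2 divides 10  OK
C8: values -14 < -11 < 9  OK
C9: Y + Z = -11 + (-11) = -22  OK
C10: max(10, -13) = 10  OK
C11: values -11, -14, 10 are pairwise distinct  OK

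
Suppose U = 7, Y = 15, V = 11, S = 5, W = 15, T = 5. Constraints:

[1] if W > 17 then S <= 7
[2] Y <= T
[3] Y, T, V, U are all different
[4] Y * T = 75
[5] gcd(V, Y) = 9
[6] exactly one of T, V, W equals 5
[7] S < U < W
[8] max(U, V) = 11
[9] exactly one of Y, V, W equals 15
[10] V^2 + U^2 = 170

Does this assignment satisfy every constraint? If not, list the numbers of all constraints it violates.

Constraints 2, 5, and 9 do not hold.

[1] W = 15, not > 17; antecedent false, conditional vacuously true — holds.
[2] Y = 15, T = 5; 15 > 5 (want ≤) — does not hold.
[3] values 15, 5, 11, 7 are pairwise distinct — holds.
[4] Y * T = 15 * 5 = 75 — holds.
[5] gcd(11, 15) = 1, not 9 — does not hold.
[6] T=5, V=11, W=15; 1 of them equals 5 — holds.
[7] values 5 < 7 < 15 — holds.
[8] max(7, 11) = 11 — holds.
[9] Y=15, V=11, W=15; 2 of them equal 15, not exactly one — does not hold.
[10] V^2 + U^2 = 11^2 + 7^2 = 121 + 49 = 170 — holds.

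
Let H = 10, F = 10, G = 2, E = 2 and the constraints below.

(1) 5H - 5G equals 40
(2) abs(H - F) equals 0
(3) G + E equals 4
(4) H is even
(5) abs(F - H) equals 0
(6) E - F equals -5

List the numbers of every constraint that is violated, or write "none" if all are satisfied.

Constraint 6 is violated.

(1) 5H - 5G = 5(10) - 5(2) = 40  ✓
(2) abs(10 - 10) = 0  ✓
(3) G + E = 2 + 2 = 4  ✓
(4) H = 10 is even  ✓
(5) abs(10 - 10) = 0  ✓
(6) E - F = 2 - 10 = -8, not -5  ✗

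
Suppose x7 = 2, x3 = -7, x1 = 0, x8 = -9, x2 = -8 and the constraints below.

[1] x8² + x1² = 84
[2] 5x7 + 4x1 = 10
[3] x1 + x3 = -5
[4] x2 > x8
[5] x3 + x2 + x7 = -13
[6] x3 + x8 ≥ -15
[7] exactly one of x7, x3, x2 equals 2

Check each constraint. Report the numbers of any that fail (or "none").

[1] x8² + x1² = (-9)² + 0² = 81 + 0 = 81, not 84 — does not hold.
[2] 5x7 + 4x1 = 5(2) + 4(0) = 10 — holds.
[3] x1 + x3 = 0 + (-7) = -7, not -5 — does not hold.
[4] x2 = -8, x8 = -9; -8 > -9 — holds.
[5] x3 + x2 + x7 = -7 + (-8) + 2 = -13 — holds.
[6] x3 + x8 = -7 + (-9) = -16; -16 < -15, bound -15 not met — does not hold.
[7] x7=2, x3=-7, x2=-8; 1 of them equals 2 — holds.

Constraints 1, 3, 6 do not hold.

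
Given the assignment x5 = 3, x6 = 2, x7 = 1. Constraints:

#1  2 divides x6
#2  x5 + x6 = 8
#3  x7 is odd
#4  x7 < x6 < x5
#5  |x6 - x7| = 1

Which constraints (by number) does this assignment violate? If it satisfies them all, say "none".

#1 2 / 2 = 1, so 2 divides 2  ✓
#2 x5 + x6 = 3 + 2 = 5, not 8  ✗
#3 x7 = 1 is odd  ✓
#4 values 1 < 2 < 3  ✓
#5 |2 - 1| = 1  ✓

Violated: 2.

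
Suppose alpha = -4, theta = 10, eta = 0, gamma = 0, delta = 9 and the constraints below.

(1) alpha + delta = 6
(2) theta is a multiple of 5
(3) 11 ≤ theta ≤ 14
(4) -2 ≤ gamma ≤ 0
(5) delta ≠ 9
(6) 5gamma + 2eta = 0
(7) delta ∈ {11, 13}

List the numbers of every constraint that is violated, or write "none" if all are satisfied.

(1) alpha + delta = -4 + 9 = 5, not 6  ✗
(2) 10 / 5 = 2, so 5 divides 10  ✓
(3) theta = 10 is outside [11, 14]  ✗
(4) gamma = 0 lies in [-2, 0]  ✓
(5) delta = 9, but 9 is required to differ  ✗
(6) 5gamma + 2eta = 5(0) + 2(0) = 0  ✓
(7) delta = 9 is not in {11, 13}  ✗

Constraints 1, 3, 5, and 7 are violated.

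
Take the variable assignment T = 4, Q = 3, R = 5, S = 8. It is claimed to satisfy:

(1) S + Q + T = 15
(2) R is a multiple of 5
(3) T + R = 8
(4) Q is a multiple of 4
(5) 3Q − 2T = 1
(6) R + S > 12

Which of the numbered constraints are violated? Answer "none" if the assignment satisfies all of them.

Constraints 3 and 4 do not hold.

(1) S + Q + T = 8 + 3 + 4 = 15  yes
(2) 5 / 5 = 1, so 5 divides 5  yes
(3) T + R = 4 + 5 = 9, not 8  no
(4) 3 = 4×0 + 3, so 4 does not divide 3  no
(5) 3Q − 2T = 3(3) − 2(4) = 1  yes
(6) R + S = 5 + 8 = 13; 13 > 12  yes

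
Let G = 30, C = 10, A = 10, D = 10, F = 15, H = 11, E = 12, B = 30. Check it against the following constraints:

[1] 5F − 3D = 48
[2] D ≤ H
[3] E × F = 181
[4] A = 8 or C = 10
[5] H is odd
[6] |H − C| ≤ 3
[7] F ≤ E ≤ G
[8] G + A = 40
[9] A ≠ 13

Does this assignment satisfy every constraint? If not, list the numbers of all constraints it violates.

Constraints 1, 3, 7 do not hold.

[1] 5F − 3D = 5(15) − 3(10) = 45, not 48  false
[2] D = 10, H = 11; 10 ≤ 11  true
[3] E × F = 12 × 15 = 180, not 181  false
[4] A = 10 ≠ 8, but C = 10 = 10 (second disjunct)  true
[5] H = 11 is odd  true
[6] |11 − 10| = 1; 1 ≤ 3  true
[7] values 15, 12, 30; F = 15 is not ≤ E = 12  false
[8] G + A = 30 + 10 = 40  true
[9] A = 10, and 10 ≠ 13  true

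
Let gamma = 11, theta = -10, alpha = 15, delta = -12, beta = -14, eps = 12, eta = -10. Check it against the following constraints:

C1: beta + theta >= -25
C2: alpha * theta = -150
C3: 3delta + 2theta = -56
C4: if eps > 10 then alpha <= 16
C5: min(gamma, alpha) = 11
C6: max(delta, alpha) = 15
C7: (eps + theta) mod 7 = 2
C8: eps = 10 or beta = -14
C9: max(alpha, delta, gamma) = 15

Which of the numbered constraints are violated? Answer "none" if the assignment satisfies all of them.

C1: beta + theta = -14 + (-10) = -24; -24 ≥ -25 — holds.
C2: alpha * theta = 15 * (-10) = -150 — holds.
C3: 3delta + 2theta = 3(-12) + 2(-10) = -56 — holds.
C4: eps = 12 > 10, so we need alpha ≤ 16; alpha = 15 ≤ 16 — holds.
C5: min(11, 15) = 11 — holds.
C6: max(-12, 15) = 15 — holds.
C7: eps + theta = 2; 2 mod 7 = 2 — holds.
C8: eps = 12 ≠ 10, but beta = -14 = -14 (second disjunct) — holds.
C9: max(15, -12, 11) = 15 — holds.

None — every constraint holds.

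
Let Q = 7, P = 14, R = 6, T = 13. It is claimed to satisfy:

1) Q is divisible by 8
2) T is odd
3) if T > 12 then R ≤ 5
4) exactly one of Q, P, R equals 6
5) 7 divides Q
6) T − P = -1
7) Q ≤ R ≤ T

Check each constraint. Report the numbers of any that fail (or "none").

1) 7 = 8×0 + 7, so 8 does not divide 7 — does not hold.
2) T = 13 is odd — holds.
3) T = 13 > 12, so we need R ≤ 5; but R = 6 > 5 — does not hold.
4) Q=7, P=14, R=6; 1 of them equals 6 — holds.
5) 7 / 7 = 1, so 7 divides 7 — holds.
6) T − P = 13 − 14 = -1 — holds.
7) values 7, 6, 13; Q = 7 is not ≤ R = 6 — does not hold.

The assignment fails constraints 1, 3, and 7.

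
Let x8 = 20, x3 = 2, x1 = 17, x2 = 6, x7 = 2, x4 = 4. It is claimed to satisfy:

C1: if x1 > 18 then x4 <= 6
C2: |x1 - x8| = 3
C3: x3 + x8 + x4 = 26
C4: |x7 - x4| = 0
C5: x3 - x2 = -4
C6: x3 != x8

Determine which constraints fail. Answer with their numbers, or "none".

C1: x1 = 17, not > 18; antecedent false, conditional vacuously true — holds.
C2: |17 - 20| = 3 — holds.
C3: x3 + x8 + x4 = 2 + 20 + 4 = 26 — holds.
C4: |2 - 4| = 2, not 0 — fails.
C5: x3 - x2 = 2 - 6 = -4 — holds.
C6: x3 = 2, x8 = 20; distinct — holds.

No — constraint 4 is not satisfied.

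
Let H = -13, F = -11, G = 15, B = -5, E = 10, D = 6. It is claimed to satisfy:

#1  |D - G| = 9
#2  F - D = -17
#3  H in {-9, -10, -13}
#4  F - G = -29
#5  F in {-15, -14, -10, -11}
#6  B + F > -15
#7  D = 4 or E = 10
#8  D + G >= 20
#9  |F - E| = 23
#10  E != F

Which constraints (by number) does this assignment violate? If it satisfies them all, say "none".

Violated: 4, 6, 9.

#1 |6 - 15| = 9  ✔
#2 F - D = -11 - 6 = -17  ✔
#3 H = -13 is in {-9, -10, -13}  ✔
#4 F - G = -11 - 15 = -26, not -29  ✘
#5 F = -11 is in {-15, -14, -10, -11}  ✔
#6 B + F = -5 + (-11) = -16; -16 ≤ -15, bound -15 not met  ✘
#7 D = 6 ≠ 4, but E = 10 = 10 (second disjunct)  ✔
#8 D + G = 6 + 15 = 21; 21 ≥ 20  ✔
#9 |-11 - 10| = 21, not 23  ✘
#10 E = 10, F = -11; distinct  ✔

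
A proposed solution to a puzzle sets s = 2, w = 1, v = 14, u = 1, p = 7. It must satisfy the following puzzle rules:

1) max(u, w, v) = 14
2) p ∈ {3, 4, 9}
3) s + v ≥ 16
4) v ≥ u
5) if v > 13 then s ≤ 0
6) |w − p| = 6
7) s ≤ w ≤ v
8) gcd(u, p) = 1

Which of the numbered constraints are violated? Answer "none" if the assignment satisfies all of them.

1) max(1, 1, 14) = 14 — satisfied.
2) p = 7 is not in {3, 4, 9} — violated.
3) s + v = 2 + 14 = 16; 16 ≥ 16 — satisfied.
4) v = 14, u = 1; 14 ≥ 1 — satisfied.
5) v = 14 > 13, so we need s ≤ 0; but s = 2 > 0 — violated.
6) |1 − 7| = 6 — satisfied.
7) values 2, 1, 14; s = 2 is not ≤ w = 1 — violated.
8) gcd(1, 7) = 1 — satisfied.

Constraints 2, 5, and 7 do not hold.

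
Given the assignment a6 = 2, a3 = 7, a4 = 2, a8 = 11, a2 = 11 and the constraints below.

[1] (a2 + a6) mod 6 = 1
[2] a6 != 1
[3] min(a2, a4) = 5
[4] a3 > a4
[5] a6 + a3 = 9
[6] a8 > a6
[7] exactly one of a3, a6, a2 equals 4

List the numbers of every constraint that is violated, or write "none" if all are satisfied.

Constraints 3, 7 are violated.

[1] a2 + a6 = 13; 13 mod 6 = 1 — holds.
[2] a6 = 2, and 2 ≠ 1 — holds.
[3] min(11, 2) = 2, not 5 — fails.
[4] a3 = 7, a4 = 2; 7 > 2 — holds.
[5] a6 + a3 = 2 + 7 = 9 — holds.
[6] a8 = 11, a6 = 2; 11 > 2 — holds.
[7] a3=7, a6=2, a2=11; 0 of them equal 4, not exactly one — fails.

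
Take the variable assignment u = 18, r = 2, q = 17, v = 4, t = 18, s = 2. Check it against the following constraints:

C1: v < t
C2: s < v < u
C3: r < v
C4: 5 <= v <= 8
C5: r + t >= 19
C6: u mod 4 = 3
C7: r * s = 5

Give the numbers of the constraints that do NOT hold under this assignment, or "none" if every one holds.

The assignment fails constraints 4, 6, 7.

C1: v = 4, t = 18; 4 < 18 — holds.
C2: values 2 < 4 < 18 — holds.
C3: r = 2, v = 4; 2 < 4 — holds.
C4: v = 4 is outside [5, 8] — does not hold.
C5: r + t = 2 + 18 = 20; 20 ≥ 19 — holds.
C6: 18 mod 4 = 2, not 3 — does not hold.
C7: r * s = 2 * 2 = 4, not 5 — does not hold.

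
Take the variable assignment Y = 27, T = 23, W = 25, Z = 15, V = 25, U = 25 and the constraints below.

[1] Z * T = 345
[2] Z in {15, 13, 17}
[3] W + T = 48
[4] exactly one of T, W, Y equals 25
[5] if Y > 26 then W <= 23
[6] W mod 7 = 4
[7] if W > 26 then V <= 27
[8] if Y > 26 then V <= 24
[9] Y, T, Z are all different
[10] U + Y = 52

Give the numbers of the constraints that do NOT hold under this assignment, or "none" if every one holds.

[1] Z * T = 15 * 23 = 345 — satisfied.
[2] Z = 15 is in {15, 13, 17} — satisfied.
[3] W + T = 25 + 23 = 48 — satisfied.
[4] T=23, W=25, Y=27; 1 of them equals 25 — satisfied.
[5] Y = 27 > 26, so we need W ≤ 23; but W = 25 > 23 — violated.
[6] 25 mod 7 = 4 — satisfied.
[7] W = 25, not > 26; antecedent false, conditional vacuously true — satisfied.
[8] Y = 27 > 26, so we need V ≤ 24; but V = 25 > 24 — violated.
[9] values 27, 23, 15 are pairwise distinct — satisfied.
[10] U + Y = 25 + 27 = 52 — satisfied.

Constraints 5, 8 do not hold.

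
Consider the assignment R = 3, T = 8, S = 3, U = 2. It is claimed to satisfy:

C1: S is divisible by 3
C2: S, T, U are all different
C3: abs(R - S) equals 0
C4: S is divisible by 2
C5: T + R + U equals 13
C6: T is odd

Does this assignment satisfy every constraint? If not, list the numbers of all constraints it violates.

No — constraints 4 and 6 are not satisfied.

C1: 3 / 3 = 1, so 3 divides 3  ✔
C2: values 3, 8, 2 are pairwise distinct  ✔
C3: abs(3 - 3) = 0  ✔
C4: 3 = 2*1 + 1, so 2 does not divide 3  ✘
C5: T + R + U = 8 + 3 + 2 = 13  ✔
C6: T = 8 is even  ✘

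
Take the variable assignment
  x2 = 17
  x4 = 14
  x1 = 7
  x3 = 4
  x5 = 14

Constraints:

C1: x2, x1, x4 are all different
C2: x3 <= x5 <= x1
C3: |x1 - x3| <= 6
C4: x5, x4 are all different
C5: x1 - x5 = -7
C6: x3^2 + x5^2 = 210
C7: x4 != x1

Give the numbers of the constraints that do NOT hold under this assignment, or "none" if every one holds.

No — constraints 2, 4, 6 are not satisfied.

C1: values 17, 7, 14 are pairwise distinct — satisfied.
C2: values 4, 14, 7; x5 = 14 is not <= x1 = 7 — violated.
C3: |7 - 4| = 3; 3 ≤ 6 — satisfied.
C4: x5 = x4 = 14, not all different — violated.
C5: x1 - x5 = 7 - 14 = -7 — satisfied.
C6: x3^2 + x5^2 = 4^2 + 14^2 = 16 + 196 = 212, not 210 — violated.
C7: x4 = 14, x1 = 7; distinct — satisfied.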